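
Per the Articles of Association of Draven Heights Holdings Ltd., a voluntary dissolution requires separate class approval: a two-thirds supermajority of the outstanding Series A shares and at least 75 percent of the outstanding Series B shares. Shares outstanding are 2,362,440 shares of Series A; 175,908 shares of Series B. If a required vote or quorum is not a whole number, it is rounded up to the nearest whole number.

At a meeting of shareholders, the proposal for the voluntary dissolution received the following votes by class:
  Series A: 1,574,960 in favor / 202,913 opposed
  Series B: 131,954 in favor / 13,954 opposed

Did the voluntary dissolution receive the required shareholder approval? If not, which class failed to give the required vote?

Approved — every class gave the required vote.

Series A: 2/3 of 2362440 = 1574960; 1,574,960 required, 1,574,960 in favor — approved.
Series B: 3/4 of 175908 = 131931; 131,931 required, 131,954 in favor — approved.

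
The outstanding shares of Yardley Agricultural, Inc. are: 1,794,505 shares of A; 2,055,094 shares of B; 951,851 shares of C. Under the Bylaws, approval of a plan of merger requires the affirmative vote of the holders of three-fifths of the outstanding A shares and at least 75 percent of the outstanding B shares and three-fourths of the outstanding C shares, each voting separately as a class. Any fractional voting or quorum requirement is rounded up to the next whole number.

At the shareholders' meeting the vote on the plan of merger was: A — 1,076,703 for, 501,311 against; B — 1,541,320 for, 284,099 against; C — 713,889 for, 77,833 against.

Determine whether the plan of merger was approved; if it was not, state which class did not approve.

Not approved — the B shares did not give the required vote.

A: 3/5 of 1794505 = 1076703; 1,076,703 required, 1,076,703 in favor — approved.
B: 3/4 of 2055094 = 1541320.50, rounded up to 1541321; 1,541,321 required, 1,541,320 in favor — not approved.
C: 3/4 of 951851 = 713888.25, rounded up to 713889; 713,889 required, 713,889 in favor — approved.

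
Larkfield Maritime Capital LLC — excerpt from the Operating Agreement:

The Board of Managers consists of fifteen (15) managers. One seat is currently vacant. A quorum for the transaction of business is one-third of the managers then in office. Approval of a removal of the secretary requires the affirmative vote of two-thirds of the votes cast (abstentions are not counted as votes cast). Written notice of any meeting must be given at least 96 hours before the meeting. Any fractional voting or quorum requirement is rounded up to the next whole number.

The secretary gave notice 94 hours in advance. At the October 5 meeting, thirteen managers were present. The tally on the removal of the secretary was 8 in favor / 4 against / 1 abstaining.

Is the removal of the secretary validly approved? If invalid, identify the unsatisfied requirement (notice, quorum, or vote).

Invalid — notice requirement not satisfied.

Notice: 94 hours given; 96 required (94 < 96). Not satisfied.
Quorum: 13 present; quorum is 5. Satisfied.
Vote: the removal of the secretary requires two-thirds of the votes cast (13 present − 1 abstaining = 12). 2/3 of 12 = 8, so 8 affirmative votes are needed; 8 voted in favor. Satisfied.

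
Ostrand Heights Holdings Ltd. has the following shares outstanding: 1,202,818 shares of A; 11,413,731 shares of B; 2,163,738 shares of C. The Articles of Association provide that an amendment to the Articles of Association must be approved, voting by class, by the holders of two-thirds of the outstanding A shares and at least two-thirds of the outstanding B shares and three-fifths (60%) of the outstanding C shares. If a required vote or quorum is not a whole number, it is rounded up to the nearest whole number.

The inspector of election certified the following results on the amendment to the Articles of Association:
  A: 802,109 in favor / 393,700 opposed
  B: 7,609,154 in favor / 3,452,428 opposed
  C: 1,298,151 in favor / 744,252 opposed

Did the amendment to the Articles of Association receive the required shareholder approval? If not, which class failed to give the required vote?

Not approved — the C shares did not give the required vote.

A: 2/3 of 1202818 = 801878.67, rounded up to 801879; 801,879 required, 802,109 in favor — approved.
B: 2/3 of 11413731 = 7609154; 7,609,154 required, 7,609,154 in favor — approved.
C: 3/5 of 2163738 = 1298242.80, rounded up to 1298243; 1,298,243 required, 1,298,151 in favor — not approved.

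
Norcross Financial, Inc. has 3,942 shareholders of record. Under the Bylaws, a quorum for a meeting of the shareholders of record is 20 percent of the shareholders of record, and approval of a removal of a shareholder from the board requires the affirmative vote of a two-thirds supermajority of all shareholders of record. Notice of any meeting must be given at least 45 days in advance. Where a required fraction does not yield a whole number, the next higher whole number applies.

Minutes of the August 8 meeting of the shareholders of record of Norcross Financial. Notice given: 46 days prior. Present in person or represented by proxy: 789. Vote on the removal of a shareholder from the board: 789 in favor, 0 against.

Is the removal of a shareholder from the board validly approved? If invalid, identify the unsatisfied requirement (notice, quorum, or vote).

Notice: 46 days given; 45 required. Satisfied.
Quorum: 20% of 3,942 = 788.40, rounded up to 789; 789 present. Satisfied.
Vote: requires two-thirds of all shareholders of record (3,942); 2/3 of 3942 = 2628, so 2,628 needed; 789 in favor. Not satisfied.

Invalid — vote requirement not satisfied.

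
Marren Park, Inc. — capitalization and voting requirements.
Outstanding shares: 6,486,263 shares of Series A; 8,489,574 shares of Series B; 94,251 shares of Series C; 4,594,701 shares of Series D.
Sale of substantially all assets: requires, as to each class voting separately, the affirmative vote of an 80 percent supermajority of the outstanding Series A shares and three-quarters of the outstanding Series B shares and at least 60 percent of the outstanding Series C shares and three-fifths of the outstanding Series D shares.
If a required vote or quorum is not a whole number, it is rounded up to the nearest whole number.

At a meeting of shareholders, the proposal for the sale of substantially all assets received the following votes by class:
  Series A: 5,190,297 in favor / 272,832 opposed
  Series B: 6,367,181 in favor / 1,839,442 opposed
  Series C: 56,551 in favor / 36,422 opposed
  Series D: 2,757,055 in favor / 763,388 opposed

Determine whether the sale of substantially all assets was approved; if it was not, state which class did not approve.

Series A: 4/5 of 6486263 = 5189010.40, rounded up to 5189011; 5,189,011 required, 5,190,297 in favor — approved.
Series B: 3/4 of 8489574 = 6367180.50, rounded up to 6367181; 6,367,181 required, 6,367,181 in favor — approved.
Series C: 3/5 of 94251 = 56550.60, rounded up to 56551; 56,551 required, 56,551 in favor — approved.
Series D: 3/5 of 4594701 = 2756820.60, rounded up to 2756821; 2,756,821 required, 2,757,055 in favor — approved.

Approved — every class gave the required vote.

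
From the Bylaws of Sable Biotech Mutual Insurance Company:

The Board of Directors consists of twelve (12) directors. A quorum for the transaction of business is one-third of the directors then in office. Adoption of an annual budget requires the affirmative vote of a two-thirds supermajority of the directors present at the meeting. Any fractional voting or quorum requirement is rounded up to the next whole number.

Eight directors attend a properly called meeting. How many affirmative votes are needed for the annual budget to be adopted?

The annual budget requires two-thirds of the directors present (8).
2/3 of 8 = 5.33, rounded up to 6.

6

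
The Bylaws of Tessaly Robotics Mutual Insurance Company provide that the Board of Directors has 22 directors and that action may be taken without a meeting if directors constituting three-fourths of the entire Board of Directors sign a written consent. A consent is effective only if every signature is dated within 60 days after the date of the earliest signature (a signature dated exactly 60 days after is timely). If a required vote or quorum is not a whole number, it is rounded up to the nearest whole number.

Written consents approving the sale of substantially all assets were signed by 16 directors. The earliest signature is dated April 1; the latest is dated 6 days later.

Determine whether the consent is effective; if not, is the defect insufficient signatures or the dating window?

Signatures required: three-fourths of 22 — 3/4 of 22 = 16.50, rounded up to 17, so 17 needed; 16 signed. Insufficient.
Dating window: the latest signature is 6 days after the earliest; the limit is 60 days. Within the window.

Not effective — insufficient signatures.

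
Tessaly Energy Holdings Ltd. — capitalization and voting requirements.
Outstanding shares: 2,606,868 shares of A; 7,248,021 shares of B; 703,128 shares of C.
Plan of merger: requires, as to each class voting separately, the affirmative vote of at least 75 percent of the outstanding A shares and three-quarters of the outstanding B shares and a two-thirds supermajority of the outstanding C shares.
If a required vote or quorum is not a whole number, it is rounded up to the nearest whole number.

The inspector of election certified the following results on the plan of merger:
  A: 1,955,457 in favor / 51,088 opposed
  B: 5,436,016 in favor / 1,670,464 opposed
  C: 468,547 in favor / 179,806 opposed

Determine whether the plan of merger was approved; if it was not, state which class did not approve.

A: 3/4 of 2606868 = 1955151; 1,955,151 required, 1,955,457 in favor — approved.
B: 3/4 of 7248021 = 5436015.75, rounded up to 5436016; 5,436,016 required, 5,436,016 in favor — approved.
C: 2/3 of 703128 = 468752; 468,752 required, 468,547 in favor — not approved.

Not approved — the C shares did not give the required vote.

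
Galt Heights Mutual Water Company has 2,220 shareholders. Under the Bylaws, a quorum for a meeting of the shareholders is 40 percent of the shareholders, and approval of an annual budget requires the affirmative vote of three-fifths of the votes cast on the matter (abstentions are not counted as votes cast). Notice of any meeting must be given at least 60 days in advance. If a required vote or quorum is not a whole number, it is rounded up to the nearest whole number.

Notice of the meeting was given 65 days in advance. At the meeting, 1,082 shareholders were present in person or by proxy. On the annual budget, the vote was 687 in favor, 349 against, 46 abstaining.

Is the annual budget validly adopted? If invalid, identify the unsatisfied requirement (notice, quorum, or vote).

Valid — all requirements satisfied.

Notice: 65 days given; 60 required. Satisfied.
Quorum: 40% of 2,220 = 888; 1,082 present. Satisfied.
Vote: requires three-fifths of the votes cast (1,082 − 46 abstaining = 1,036); 3/5 of 1036 = 621.60, rounded up to 622, so 622 needed; 687 in favor. Satisfied.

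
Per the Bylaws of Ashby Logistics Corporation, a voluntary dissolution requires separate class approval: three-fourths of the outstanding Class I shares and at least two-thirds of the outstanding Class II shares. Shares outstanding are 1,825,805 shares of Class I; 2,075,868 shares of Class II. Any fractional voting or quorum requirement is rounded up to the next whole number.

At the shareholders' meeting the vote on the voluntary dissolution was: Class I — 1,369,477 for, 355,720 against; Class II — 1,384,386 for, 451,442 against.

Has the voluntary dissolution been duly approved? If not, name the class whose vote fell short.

Approved — every class gave the required vote.

Class I: 3/4 of 1825805 = 1369353.75, rounded up to 1369354; 1,369,354 required, 1,369,477 in favor — approved.
Class II: 2/3 of 2075868 = 1383912; 1,383,912 required, 1,384,386 in favor — approved.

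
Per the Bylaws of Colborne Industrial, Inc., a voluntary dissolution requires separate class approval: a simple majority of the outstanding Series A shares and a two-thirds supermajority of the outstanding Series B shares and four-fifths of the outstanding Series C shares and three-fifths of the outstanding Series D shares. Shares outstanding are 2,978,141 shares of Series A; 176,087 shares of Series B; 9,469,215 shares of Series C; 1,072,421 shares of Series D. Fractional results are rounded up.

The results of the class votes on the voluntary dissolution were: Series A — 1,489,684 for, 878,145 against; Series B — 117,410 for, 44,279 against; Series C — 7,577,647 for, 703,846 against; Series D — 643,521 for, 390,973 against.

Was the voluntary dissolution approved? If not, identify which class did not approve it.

Approved — every class gave the required vote.

Series A: a majority of 2978141 is 1489071; 1,489,071 required, 1,489,684 in favor — approved.
Series B: 2/3 of 176087 = 117391.33, rounded up to 117392; 117,392 required, 117,410 in favor — approved.
Series C: 4/5 of 9469215 = 7575372; 7,575,372 required, 7,577,647 in favor — approved.
Series D: 3/5 of 1072421 = 643452.60, rounded up to 643453; 643,453 required, 643,521 in favor — approved.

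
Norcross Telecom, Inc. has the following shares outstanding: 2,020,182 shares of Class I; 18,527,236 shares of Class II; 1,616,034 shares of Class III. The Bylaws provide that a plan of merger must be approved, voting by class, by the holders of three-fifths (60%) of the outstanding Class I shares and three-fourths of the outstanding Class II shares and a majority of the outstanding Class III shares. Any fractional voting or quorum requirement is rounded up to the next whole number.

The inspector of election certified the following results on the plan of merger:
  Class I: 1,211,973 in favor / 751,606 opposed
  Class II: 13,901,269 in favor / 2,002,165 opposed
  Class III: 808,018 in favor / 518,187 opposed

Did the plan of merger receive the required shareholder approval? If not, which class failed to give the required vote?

Class I: 3/5 of 2020182 = 1212109.20, rounded up to 1212110; 1,212,110 required, 1,211,973 in favor — not approved.
Class II: 3/4 of 18527236 = 13895427; 13,895,427 required, 13,901,269 in favor — approved.
Class III: a majority of 1616034 is 808018; 808,018 required, 808,018 in favor — approved.

Not approved — the Class I shares did not give the required vote.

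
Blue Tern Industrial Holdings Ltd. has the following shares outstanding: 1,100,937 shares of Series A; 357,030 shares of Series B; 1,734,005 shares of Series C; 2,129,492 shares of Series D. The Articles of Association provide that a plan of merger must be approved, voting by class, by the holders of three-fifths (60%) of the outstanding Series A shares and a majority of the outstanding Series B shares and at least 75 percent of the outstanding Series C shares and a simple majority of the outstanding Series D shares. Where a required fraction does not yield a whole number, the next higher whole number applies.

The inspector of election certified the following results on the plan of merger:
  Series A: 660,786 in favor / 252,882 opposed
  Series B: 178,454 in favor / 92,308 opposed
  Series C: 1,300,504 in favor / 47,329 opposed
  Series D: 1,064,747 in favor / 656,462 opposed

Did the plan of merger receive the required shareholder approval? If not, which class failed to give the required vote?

Not approved — the Series B shares did not give the required vote.

Series A: 3/5 of 1100937 = 660562.20, rounded up to 660563; 660,563 required, 660,786 in favor — approved.
Series B: a majority of 357030 is 178516; 178,516 required, 178,454 in favor — not approved.
Series C: 3/4 of 1734005 = 1300503.75, rounded up to 1300504; 1,300,504 required, 1,300,504 in favor — approved.
Series D: a majority of 2129492 is 1064747; 1,064,747 required, 1,064,747 in favor — approved.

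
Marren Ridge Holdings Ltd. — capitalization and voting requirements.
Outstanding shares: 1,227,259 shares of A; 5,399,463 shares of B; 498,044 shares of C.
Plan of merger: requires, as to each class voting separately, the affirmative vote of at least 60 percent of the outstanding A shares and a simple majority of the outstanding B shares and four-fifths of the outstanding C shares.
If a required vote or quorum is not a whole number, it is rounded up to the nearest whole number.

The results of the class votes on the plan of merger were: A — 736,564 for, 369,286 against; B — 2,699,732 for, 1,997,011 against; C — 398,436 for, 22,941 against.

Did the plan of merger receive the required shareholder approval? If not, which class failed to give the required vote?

A: 3/5 of 1227259 = 736355.40, rounded up to 736356; 736,356 required, 736,564 in favor — approved.
B: a majority of 5399463 is 2699732; 2,699,732 required, 2,699,732 in favor — approved.
C: 4/5 of 498044 = 398435.20, rounded up to 398436; 398,436 required, 398,436 in favor — approved.

Approved — every class gave the required vote.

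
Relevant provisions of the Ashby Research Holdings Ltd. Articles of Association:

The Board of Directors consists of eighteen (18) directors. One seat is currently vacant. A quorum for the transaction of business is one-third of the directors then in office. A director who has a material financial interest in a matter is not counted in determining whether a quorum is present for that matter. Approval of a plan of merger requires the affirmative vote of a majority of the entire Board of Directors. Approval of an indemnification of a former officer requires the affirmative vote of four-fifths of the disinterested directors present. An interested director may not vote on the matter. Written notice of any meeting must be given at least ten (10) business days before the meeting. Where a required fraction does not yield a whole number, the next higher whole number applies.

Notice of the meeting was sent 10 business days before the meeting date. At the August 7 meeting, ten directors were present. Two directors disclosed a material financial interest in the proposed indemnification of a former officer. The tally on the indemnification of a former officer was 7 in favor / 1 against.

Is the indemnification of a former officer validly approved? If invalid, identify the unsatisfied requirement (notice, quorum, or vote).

Valid — all requirements satisfied.

Notice: 10 business days given; 10 required (10 ≥ 10). Satisfied.
Quorum: 10 present, but the 2 interested directors do not count, leaving 8. Quorum is 6. Satisfied.
Vote: the indemnification of a former officer requires four-fifths of the disinterested directors present (10 − 2 = 8). 4/5 of 8 = 6.40, rounded up to 7, so 7 affirmative votes are needed; 7 voted in favor. Satisfied.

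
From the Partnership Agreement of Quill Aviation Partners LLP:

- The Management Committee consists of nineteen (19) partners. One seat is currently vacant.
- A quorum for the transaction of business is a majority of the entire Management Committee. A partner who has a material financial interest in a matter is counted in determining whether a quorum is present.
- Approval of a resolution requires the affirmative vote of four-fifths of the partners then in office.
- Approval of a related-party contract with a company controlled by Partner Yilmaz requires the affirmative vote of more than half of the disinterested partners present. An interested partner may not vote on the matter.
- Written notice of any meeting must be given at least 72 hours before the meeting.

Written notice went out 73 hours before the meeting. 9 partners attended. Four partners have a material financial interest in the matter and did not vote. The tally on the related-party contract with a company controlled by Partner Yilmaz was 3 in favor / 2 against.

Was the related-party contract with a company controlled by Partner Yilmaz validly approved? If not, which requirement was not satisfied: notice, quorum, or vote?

Invalid — quorum requirement not satisfied.

Notice: 73 hours given; 72 required (73 ≥ 72). Satisfied.
Quorum: 9 present (interested partners count toward quorum); quorum is 10. Not satisfied.
Vote: the related-party contract with a company controlled by Partner Yilmaz requires a majority of the disinterested partners present (9 − 4 = 5). A majority of 5 is 3, so 3 affirmative votes are needed; 3 voted in favor. Satisfied. (Moot — without a quorum no business can be validly transacted.)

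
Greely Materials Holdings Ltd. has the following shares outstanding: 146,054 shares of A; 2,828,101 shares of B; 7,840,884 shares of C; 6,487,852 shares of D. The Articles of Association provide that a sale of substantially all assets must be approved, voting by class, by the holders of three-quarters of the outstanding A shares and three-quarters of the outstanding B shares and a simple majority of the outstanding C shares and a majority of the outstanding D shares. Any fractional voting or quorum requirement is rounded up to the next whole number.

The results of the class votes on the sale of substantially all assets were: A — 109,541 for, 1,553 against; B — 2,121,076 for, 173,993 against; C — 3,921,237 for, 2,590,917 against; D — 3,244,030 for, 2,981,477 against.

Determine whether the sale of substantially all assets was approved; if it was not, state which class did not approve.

A: 3/4 of 146054 = 109540.50, rounded up to 109541; 109,541 required, 109,541 in favor — approved.
B: 3/4 of 2828101 = 2121075.75, rounded up to 2121076; 2,121,076 required, 2,121,076 in favor — approved.
C: a majority of 7840884 is 3920443; 3,920,443 required, 3,921,237 in favor — approved.
D: a majority of 6487852 is 3243927; 3,243,927 required, 3,244,030 in favor — approved.

Approved — every class gave the required vote.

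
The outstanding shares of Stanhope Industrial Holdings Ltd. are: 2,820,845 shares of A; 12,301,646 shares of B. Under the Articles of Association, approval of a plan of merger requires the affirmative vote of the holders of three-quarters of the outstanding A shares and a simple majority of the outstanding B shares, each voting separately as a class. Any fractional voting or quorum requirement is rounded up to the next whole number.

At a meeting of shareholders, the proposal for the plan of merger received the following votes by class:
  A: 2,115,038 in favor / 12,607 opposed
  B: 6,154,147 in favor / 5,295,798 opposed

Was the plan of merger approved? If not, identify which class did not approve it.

Not approved — the A shares did not give the required vote.

A: 3/4 of 2820845 = 2115633.75, rounded up to 2115634; 2,115,634 required, 2,115,038 in favor — not approved.
B: a majority of 12301646 is 6150824; 6,150,824 required, 6,154,147 in favor — approved.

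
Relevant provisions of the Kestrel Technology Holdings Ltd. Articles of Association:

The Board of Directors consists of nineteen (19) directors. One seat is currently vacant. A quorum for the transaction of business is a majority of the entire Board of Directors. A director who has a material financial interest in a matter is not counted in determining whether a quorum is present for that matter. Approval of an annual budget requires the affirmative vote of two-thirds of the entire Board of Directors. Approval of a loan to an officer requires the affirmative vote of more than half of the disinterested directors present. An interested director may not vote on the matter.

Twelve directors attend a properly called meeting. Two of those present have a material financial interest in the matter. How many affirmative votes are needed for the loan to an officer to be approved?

The loan to an officer requires a majority of the disinterested directors present (12 − 2 = 10).
A majority of 10 is 6.

6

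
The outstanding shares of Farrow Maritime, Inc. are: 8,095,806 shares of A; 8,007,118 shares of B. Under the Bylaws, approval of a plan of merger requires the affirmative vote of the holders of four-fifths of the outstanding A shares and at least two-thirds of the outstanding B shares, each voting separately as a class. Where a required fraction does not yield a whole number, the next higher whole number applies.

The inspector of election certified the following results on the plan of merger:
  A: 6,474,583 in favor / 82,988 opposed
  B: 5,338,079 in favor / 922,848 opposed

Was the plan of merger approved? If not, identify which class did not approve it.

A: 4/5 of 8095806 = 6476644.80, rounded up to 6476645; 6,476,645 required, 6,474,583 in favor — not approved.
B: 2/3 of 8007118 = 5338078.67, rounded up to 5338079; 5,338,079 required, 5,338,079 in favor — approved.

Not approved — the A shares did not give the required vote.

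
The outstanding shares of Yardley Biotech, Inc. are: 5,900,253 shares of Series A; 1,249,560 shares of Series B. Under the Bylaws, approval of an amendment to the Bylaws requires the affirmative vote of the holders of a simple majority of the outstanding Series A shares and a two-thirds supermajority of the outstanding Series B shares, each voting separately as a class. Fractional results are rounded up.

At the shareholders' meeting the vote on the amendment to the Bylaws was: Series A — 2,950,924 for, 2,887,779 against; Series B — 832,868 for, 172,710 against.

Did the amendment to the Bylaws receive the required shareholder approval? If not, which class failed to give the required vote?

Not approved — the Series B shares did not give the required vote.

Series A: a majority of 5900253 is 2950127; 2,950,127 required, 2,950,924 in favor — approved.
Series B: 2/3 of 1249560 = 833040; 833,040 required, 832,868 in favor — not approved.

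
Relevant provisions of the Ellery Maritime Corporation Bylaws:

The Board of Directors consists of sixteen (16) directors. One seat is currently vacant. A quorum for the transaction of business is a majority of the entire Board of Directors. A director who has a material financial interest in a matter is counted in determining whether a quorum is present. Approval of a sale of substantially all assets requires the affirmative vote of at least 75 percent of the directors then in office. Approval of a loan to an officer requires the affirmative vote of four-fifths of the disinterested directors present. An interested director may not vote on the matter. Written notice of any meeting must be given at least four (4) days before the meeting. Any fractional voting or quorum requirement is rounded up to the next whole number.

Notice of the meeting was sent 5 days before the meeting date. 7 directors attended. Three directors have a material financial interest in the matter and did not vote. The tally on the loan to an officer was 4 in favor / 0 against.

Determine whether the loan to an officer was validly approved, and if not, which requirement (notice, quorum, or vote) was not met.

Notice: 5 days given; 4 required (5 ≥ 4). Satisfied.
Quorum: 7 present (interested directors count toward quorum); quorum is 9. Not satisfied.
Vote: the loan to an officer requires four-fifths of the disinterested directors present (7 − 3 = 4). 4/5 of 4 = 3.20, rounded up to 4, so 4 affirmative votes are needed; 4 voted in favor. Satisfied. (Moot — without a quorum no business can be validly transacted.)

Invalid — quorum requirement not satisfied.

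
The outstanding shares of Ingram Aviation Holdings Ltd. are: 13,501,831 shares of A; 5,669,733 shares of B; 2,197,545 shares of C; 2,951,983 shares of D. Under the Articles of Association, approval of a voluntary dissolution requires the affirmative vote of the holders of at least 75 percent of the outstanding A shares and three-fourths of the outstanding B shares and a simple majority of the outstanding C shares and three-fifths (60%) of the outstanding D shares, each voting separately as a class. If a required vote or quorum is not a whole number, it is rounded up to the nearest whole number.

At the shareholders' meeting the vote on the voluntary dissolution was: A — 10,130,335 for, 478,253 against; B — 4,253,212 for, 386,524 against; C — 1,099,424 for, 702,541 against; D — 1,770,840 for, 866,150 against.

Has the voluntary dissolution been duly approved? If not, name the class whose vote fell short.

A: 3/4 of 13501831 = 10126373.25, rounded up to 10126374; 10,126,374 required, 10,130,335 in favor — approved.
B: 3/4 of 5669733 = 4252299.75, rounded up to 4252300; 4,252,300 required, 4,253,212 in favor — approved.
C: a majority of 2197545 is 1098773; 1,098,773 required, 1,099,424 in favor — approved.
D: 3/5 of 2951983 = 1771189.80, rounded up to 1771190; 1,771,190 required, 1,770,840 in favor — not approved.

Not approved — the D shares did not give the required vote.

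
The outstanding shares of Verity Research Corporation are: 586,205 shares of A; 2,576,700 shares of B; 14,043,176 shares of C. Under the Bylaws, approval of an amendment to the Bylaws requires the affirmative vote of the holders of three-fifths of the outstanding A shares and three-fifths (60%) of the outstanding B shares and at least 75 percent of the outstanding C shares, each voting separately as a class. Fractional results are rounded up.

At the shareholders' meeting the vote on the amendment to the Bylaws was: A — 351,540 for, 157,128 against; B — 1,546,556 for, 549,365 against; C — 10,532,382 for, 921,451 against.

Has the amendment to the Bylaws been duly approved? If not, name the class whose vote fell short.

A: 3/5 of 586205 = 351723; 351,723 required, 351,540 in favor — not approved.
B: 3/5 of 2576700 = 1546020; 1,546,020 required, 1,546,556 in favor — approved.
C: 3/4 of 14043176 = 10532382; 10,532,382 required, 10,532,382 in favor — approved.

Not approved — the A shares did not give the required vote.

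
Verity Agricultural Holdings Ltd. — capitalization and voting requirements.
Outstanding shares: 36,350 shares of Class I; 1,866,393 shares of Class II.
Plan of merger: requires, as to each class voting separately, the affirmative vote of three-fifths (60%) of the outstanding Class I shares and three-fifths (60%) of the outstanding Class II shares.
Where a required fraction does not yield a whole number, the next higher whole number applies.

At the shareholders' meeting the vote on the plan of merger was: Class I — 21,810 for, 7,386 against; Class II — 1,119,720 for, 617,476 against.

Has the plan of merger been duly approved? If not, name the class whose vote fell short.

Not approved — the Class II shares did not give the required vote.

Class I: 3/5 of 36350 = 21810; 21,810 required, 21,810 in favor — approved.
Class II: 3/5 of 1866393 = 1119835.80, rounded up to 1119836; 1,119,836 required, 1,119,720 in favor — not approved.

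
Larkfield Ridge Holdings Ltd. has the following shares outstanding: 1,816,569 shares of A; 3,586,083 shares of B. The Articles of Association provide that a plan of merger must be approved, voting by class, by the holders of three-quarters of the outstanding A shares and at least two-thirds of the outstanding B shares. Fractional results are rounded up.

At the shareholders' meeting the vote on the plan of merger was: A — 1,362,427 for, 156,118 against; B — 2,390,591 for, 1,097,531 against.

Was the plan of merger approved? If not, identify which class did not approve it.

A: 3/4 of 1816569 = 1362426.75, rounded up to 1362427; 1,362,427 required, 1,362,427 in favor — approved.
B: 2/3 of 3586083 = 2390722; 2,390,722 required, 2,390,591 in favor — not approved.

Not approved — the B shares did not give the required vote.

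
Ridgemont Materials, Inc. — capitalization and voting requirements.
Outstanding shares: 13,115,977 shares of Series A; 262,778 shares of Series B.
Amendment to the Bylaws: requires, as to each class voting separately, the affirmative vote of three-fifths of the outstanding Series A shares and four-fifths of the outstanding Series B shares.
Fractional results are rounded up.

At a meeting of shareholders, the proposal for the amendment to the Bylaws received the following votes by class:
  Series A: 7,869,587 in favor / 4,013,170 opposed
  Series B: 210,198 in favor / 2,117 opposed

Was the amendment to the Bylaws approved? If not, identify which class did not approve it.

Series A: 3/5 of 13115977 = 7869586.20, rounded up to 7869587; 7,869,587 required, 7,869,587 in favor — approved.
Series B: 4/5 of 262778 = 210222.40, rounded up to 210223; 210,223 required, 210,198 in favor — not approved.

Not approved — the Series B shares did not give the required vote.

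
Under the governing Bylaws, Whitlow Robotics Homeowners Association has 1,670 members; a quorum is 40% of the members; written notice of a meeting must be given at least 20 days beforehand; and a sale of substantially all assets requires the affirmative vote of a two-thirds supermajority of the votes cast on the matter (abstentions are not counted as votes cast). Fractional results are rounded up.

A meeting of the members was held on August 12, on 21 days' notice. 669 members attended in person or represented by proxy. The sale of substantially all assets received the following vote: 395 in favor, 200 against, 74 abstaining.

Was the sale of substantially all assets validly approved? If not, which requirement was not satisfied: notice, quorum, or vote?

Invalid — vote requirement not satisfied.

Notice: 21 days given; 20 required. Satisfied.
Quorum: 40% of 1,670 = 668; 669 present. Satisfied.
Vote: requires two-thirds of the votes cast (669 − 74 abstaining = 595); 2/3 of 595 = 396.67, rounded up to 397, so 397 needed; 395 in favor. Not satisfied.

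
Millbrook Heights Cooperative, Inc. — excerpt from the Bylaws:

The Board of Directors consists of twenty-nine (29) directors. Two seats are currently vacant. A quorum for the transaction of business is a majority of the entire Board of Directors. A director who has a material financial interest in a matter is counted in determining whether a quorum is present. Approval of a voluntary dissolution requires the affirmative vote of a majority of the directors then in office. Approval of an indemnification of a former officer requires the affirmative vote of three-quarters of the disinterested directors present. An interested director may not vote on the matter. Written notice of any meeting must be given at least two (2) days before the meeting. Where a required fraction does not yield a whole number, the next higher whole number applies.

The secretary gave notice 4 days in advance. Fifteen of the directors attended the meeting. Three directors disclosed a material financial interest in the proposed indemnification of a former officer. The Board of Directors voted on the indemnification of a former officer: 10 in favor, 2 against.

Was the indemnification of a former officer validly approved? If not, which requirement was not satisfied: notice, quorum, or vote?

Valid — all requirements satisfied.

Notice: 4 days given; 2 required (4 ≥ 2). Satisfied.
Quorum: 15 present (interested directors count toward quorum); quorum is 15. Satisfied.
Vote: the indemnification of a former officer requires three-fourths of the disinterested directors present (15 − 3 = 12). 3/4 of 12 = 9, so 9 affirmative votes are needed; 10 voted in favor. Satisfied.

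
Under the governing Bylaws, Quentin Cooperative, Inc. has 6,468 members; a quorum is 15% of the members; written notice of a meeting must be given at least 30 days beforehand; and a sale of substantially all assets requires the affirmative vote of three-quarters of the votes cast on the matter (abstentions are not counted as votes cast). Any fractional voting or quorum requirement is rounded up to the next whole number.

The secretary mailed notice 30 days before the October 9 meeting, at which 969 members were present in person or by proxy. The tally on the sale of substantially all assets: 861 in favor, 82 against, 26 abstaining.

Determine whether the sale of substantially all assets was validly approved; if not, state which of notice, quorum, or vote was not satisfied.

Invalid — quorum requirement not satisfied.

Notice: 30 days given; 30 required. Satisfied.
Quorum: 15% of 6,468 = 970.20, rounded up to 971; 969 present. Not satisfied.
Vote: requires three-fourths of the votes cast (969 − 26 abstaining = 943); 3/4 of 943 = 707.25, rounded up to 708, so 708 needed; 861 in favor. Satisfied.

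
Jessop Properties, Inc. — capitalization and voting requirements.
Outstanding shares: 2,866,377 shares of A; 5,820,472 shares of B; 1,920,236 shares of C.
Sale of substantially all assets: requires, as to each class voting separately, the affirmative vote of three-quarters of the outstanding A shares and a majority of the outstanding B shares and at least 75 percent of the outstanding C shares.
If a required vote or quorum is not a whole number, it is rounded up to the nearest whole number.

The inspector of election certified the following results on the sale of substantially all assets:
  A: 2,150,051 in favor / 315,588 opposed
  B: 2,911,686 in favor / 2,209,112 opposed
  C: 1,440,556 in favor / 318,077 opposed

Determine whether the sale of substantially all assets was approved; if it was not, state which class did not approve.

Approved — every class gave the required vote.

A: 3/4 of 2866377 = 2149782.75, rounded up to 2149783; 2,149,783 required, 2,150,051 in favor — approved.
B: a majority of 5820472 is 2910237; 2,910,237 required, 2,911,686 in favor — approved.
C: 3/4 of 1920236 = 1440177; 1,440,177 required, 1,440,556 in favor — approved.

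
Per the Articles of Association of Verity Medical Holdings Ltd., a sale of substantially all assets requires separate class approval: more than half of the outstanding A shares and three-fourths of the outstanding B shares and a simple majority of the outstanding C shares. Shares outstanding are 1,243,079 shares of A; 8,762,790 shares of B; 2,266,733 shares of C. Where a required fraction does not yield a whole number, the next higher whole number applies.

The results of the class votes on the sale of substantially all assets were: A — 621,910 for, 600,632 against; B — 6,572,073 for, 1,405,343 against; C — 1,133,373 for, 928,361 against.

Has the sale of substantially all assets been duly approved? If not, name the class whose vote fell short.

Not approved — the B shares did not give the required vote.

A: a majority of 1243079 is 621540; 621,540 required, 621,910 in favor — approved.
B: 3/4 of 8762790 = 6572092.50, rounded up to 6572093; 6,572,093 required, 6,572,073 in favor — not approved.
C: a majority of 2266733 is 1133367; 1,133,367 required, 1,133,373 in favor — approved.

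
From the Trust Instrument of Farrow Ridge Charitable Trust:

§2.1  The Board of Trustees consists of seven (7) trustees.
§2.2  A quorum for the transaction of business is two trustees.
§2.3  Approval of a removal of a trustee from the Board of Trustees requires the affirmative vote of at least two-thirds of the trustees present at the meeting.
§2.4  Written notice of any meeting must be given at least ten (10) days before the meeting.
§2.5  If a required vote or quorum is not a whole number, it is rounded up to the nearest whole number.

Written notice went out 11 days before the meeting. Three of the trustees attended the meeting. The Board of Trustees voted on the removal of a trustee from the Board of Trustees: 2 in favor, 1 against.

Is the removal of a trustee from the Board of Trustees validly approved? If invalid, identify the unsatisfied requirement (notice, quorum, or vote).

Valid — all requirements satisfied.

Notice: 11 days given; 10 required (11 ≥ 10). Satisfied.
Quorum: 3 present; quorum is 2. Satisfied.
Vote: the removal of a trustee from the Board of Trustees requires two-thirds of the trustees present (3). 2/3 of 3 = 2, so 2 affirmative votes are needed; 2 voted in favor. Satisfied.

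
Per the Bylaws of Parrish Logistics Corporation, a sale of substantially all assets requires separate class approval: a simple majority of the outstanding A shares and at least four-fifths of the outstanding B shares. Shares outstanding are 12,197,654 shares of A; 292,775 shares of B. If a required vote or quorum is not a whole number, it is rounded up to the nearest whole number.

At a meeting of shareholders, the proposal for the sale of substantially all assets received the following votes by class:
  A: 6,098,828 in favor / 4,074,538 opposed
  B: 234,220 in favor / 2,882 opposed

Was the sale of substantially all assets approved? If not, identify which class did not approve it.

Approved — every class gave the required vote.

A: a majority of 12197654 is 6098828; 6,098,828 required, 6,098,828 in favor — approved.
B: 4/5 of 292775 = 234220; 234,220 required, 234,220 in favor — approved.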